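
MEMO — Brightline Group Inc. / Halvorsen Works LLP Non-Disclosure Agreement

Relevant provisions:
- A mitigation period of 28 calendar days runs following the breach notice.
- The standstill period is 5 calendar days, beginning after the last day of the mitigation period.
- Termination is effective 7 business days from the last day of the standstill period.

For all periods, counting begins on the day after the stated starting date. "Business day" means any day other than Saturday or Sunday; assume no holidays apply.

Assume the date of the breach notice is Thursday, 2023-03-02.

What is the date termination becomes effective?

The last day of the mitigation period: 2023-03-02 + 28 days = 2023-03-30.
The last day of the standstill period: 5 calendar days after 2023-03-30 is 2023-04-04.
From Tuesday, 2023-04-04, 7 business days (Apr 5, Apr 6, Apr 7, Apr 10, Apr 11, Apr 12, Apr 13, skipping weekends) brings us to Thursday, 2023-04-13, which is the date termination becomes effective.

2023-04-13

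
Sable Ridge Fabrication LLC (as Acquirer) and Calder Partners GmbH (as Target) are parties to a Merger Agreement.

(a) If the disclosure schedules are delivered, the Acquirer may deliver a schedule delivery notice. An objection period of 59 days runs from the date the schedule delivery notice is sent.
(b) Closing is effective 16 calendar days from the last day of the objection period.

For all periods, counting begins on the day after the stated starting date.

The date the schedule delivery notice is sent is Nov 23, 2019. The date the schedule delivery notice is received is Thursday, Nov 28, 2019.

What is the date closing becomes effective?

The last day of the objection period: 59 calendar days after Nov 23, 2019 is Jan 21, 2020.
Adding 16 calendar days to Jan 21, 2020 gives Feb 6, 2020, which is the date closing becomes effective.

Feb 6, 2020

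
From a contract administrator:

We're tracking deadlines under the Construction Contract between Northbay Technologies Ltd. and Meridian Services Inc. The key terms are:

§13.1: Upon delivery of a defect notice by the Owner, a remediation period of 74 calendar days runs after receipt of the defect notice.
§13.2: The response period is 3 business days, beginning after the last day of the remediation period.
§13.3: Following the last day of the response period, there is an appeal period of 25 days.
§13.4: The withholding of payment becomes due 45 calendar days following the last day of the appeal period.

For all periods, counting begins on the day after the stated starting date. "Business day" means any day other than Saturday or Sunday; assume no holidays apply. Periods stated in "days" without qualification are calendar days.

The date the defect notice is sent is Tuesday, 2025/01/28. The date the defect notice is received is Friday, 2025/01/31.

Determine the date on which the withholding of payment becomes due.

2025/06/27

The last day of the remediation period: 74 calendar days after 2025/01/31 is 2025/04/15.
The last day of the response period: counting 3 business days from Tuesday, 2025/04/15 (Apr 16, Apr 17, Apr 18, skipping weekends) reaches Friday, 2025/04/18.
The last day of the appeal period: 25 calendar days after 2025/04/18 is 2025/05/13.
The date on which the withholding of payment becomes due: 2025/05/13 + 45 days = 2025/06/27.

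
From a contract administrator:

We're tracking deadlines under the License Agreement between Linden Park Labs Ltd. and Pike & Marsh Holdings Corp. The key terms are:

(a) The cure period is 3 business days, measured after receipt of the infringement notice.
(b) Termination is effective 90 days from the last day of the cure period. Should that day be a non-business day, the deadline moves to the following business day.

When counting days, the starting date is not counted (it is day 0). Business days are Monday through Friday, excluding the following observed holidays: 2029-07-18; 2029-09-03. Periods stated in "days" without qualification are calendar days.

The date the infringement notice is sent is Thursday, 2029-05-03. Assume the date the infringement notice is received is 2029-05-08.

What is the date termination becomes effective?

2029-08-09

From Tuesday, 2029-05-08, 3 business days (May 9, May 10, May 11, skipping weekends) brings us to Friday, 2029-05-11, which is the last day of the cure period.
The date termination becomes effective: 90 calendar days after 2029-05-11 is 2029-08-09. 2029-08-09 is a Thursday and is not a listed holiday, so no roll-forward applies.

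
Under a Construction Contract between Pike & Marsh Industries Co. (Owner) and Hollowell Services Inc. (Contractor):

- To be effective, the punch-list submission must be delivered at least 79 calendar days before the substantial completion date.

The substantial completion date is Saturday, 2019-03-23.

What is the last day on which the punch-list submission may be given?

2019-03-23 minus 79 days is 2019-01-03.

2019-01-03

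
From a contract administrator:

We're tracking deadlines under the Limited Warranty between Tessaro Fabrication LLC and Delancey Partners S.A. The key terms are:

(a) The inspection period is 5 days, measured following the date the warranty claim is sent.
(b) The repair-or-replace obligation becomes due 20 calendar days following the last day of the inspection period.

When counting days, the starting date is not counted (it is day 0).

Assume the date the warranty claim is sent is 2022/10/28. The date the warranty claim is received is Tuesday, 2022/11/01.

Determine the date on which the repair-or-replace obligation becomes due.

2022/11/22

The last day of the inspection period: 5 calendar days after 2022/10/28 is 2022/11/02.
The date on which the repair-or-replace obligation becomes due: 20 calendar days after 2022/11/02 is 2022/11/22.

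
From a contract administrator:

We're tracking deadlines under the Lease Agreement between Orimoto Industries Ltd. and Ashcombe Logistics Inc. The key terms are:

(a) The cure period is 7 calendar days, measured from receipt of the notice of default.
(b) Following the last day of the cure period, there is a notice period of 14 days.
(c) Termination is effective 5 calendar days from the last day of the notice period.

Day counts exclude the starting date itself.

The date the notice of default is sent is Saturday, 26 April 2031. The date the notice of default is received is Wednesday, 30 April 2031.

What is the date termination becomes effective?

26 May 2031

Adding 7 calendar days to 30 April 2031 gives 7 May 2031, which is the last day of the cure period.
The last day of the notice period: 7 May 2031 + 14 days = 21 May 2031.
The date termination becomes effective: 5 calendar days after 21 May 2031 is 26 May 2031.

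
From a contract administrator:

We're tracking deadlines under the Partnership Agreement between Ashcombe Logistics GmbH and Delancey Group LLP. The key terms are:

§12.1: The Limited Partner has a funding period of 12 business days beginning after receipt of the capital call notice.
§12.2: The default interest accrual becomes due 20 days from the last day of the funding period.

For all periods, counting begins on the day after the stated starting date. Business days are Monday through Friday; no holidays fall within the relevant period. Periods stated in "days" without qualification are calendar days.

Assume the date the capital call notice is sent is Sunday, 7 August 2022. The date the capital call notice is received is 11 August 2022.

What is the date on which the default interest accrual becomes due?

18 September 2022

From Thursday, 11 August 2022, 12 business days (Aug 12, Aug 15, Aug 16, Aug 17, …, Aug 25, Aug 26, Aug 29, skipping weekends) brings us to Monday, 29 August 2022, which is the last day of the funding period.
Adding 20 calendar days to 29 August 2022 gives 18 September 2022, which is the date on which the default interest accrual becomes due.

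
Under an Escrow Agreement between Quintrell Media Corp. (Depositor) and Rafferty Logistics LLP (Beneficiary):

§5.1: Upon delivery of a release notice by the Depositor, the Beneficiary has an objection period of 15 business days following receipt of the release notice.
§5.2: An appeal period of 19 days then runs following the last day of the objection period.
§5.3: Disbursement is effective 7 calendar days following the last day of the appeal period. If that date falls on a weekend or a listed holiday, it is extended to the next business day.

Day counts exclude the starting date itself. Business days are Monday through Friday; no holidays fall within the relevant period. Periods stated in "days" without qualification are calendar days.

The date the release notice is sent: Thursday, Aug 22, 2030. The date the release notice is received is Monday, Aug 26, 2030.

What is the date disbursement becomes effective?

Oct 14, 2030

From Monday, Aug 26, 2030, 15 business days (Aug 27, Aug 28, Aug 29, Aug 30, …, Sep 12, Sep 13, Sep 16, skipping weekends) brings us to Monday, Sep 16, 2030, which is the last day of the objection period.
Adding 19 calendar days to Sep 16, 2030 gives Oct 5, 2030, which is the last day of the appeal period.
The date disbursement becomes effective: 7 calendar days after Oct 5, 2030 is Oct 12, 2030. That falls on a Saturday, so it rolls to the next business day, Monday, Oct 14, 2030.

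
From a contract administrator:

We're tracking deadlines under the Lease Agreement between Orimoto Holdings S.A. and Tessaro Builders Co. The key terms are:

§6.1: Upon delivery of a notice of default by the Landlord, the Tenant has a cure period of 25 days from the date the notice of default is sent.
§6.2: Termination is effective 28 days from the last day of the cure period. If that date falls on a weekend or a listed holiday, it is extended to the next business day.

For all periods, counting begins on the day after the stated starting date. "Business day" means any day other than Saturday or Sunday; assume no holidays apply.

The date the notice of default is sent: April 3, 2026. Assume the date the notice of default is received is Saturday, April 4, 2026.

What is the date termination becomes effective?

The last day of the cure period: April 3, 2026 + 25 days = April 28, 2026.
The date termination becomes effective: 28 calendar days after April 28, 2026 is May 26, 2026. May 26, 2026 is a Tuesday, so no roll-forward applies.

May 26, 2026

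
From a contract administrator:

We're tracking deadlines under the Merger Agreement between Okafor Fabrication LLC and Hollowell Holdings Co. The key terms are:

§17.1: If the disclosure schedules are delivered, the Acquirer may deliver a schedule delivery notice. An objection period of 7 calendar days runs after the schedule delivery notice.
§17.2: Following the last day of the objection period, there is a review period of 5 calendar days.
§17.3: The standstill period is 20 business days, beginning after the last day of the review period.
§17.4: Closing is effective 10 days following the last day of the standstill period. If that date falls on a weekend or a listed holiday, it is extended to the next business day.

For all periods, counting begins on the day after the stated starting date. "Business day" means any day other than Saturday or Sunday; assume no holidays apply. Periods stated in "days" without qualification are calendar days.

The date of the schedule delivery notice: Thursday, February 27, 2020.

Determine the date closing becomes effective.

April 17, 2020

Adding 7 calendar days to February 27, 2020 gives March 5, 2020, which is the last day of the objection period.
The last day of the review period: March 5, 2020 + 5 days = March 10, 2020.
The last day of the standstill period: 20 business days after Tuesday, March 10, 2020, skipping weekends — Mar 11, Mar 12, Mar 13, Mar 16, …, Apr 3, Apr 6, Apr 7 — lands on Tuesday, April 7, 2020.
The date closing becomes effective: 10 calendar days after April 7, 2020 is April 17, 2020. April 17, 2020 is a Friday, so no roll-forward applies.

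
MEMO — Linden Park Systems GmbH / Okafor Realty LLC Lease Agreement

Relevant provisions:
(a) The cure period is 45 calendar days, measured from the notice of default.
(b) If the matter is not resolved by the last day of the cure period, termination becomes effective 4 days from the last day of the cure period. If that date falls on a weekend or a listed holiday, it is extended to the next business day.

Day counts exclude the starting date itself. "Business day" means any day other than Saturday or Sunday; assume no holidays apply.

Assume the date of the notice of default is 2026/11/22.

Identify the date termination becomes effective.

2027/01/11

Adding 45 calendar days to 2026/11/22 gives 2027/01/06, which is the last day of the cure period.
The date termination becomes effective: 2027/01/06 + 4 days = 2027/01/10. That falls on a Sunday, so it rolls to the next business day, Monday, 2027/01/11.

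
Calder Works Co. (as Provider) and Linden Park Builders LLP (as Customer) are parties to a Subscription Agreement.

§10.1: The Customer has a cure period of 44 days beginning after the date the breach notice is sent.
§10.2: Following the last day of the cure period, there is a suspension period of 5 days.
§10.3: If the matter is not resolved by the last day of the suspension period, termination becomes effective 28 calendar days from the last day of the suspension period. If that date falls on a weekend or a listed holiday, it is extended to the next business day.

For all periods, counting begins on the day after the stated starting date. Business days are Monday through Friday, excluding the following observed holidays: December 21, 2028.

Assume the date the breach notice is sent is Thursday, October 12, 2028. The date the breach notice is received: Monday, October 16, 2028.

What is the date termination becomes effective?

December 28, 2028

The last day of the cure period: 44 calendar days after October 12, 2028 is November 25, 2028.
Adding 5 calendar days to November 25, 2028 gives November 30, 2028, which is the last day of the suspension period.
The date termination becomes effective: November 30, 2028 + 28 days = December 28, 2028. December 28, 2028 is a Thursday and is not a listed holiday, so no roll-forward applies.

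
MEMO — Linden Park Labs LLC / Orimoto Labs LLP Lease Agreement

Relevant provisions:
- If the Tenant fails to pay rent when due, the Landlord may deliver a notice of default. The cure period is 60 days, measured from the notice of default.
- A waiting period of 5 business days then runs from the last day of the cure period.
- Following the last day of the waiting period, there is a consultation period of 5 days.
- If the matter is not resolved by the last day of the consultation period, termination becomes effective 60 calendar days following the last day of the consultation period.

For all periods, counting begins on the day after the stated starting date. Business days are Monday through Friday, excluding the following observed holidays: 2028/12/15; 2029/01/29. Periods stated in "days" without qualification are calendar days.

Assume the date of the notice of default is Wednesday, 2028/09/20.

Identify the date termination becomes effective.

The last day of the cure period: 60 calendar days after 2028/09/20 is 2028/11/19.
From Sunday, 2028/11/19, 5 business days (Nov 20, Nov 21, Nov 22, Nov 23, Nov 24, skipping weekends) brings us to Friday, 2028/11/24, which is the last day of the waiting period.
The last day of the consultation period: 5 calendar days after 2028/11/24 is 2028/11/29.
The date termination becomes effective: 2028/11/29 + 60 days = 2029/01/28.

2029/01/28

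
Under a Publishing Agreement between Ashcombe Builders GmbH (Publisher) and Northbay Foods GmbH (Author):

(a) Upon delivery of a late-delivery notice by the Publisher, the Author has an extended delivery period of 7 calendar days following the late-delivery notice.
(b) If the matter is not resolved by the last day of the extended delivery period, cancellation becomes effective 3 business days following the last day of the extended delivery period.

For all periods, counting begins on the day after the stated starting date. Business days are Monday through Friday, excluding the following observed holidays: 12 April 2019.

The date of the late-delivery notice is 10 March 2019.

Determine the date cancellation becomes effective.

20 March 2019

Adding 7 calendar days to 10 March 2019 gives 17 March 2019, which is the last day of the extended delivery period.
The date cancellation becomes effective: counting 3 business days from Sunday, 17 March 2019 (Mar 18, Mar 19, Mar 20, skipping weekends) reaches Wednesday, 20 March 2019.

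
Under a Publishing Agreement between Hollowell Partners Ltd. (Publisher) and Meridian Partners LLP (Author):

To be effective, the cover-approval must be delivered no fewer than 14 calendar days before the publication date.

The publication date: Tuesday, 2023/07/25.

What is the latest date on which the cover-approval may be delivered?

Counting back 14 calendar days from 2023/07/25 gives 2023/07/11.

2023/07/11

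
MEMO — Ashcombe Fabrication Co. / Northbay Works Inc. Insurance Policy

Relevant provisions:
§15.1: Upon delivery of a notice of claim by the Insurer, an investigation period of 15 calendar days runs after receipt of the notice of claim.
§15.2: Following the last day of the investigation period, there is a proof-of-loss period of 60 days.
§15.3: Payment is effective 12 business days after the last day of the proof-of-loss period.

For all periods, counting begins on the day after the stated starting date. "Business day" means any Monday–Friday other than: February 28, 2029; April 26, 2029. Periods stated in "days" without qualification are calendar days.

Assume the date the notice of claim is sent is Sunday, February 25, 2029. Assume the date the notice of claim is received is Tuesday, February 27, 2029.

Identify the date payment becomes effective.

May 29, 2029

Adding 15 calendar days to February 27, 2029 gives March 14, 2029, which is the last day of the investigation period.
The last day of the proof-of-loss period: 60 calendar days after March 14, 2029 is May 13, 2029.
The date payment becomes effective: counting 12 business days from Sunday, May 13, 2029 (May 14, May 15, May 16, May 17, …, May 25, May 28, May 29, skipping weekends) reaches Tuesday, May 29, 2029.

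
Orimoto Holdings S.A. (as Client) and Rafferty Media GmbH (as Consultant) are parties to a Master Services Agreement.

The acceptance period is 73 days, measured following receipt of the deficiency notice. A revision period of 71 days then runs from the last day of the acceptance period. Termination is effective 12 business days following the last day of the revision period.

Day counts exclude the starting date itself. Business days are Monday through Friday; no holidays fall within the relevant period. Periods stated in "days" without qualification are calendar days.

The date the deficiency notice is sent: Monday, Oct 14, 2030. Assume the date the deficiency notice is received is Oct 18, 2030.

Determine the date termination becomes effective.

The last day of the acceptance period: 73 calendar days after Oct 18, 2030 is Dec 30, 2030.
The last day of the revision period: Dec 30, 2030 + 71 days = Mar 11, 2031.
The date termination becomes effective: counting 12 business days from Tuesday, Mar 11, 2031 (Mar 12, Mar 13, Mar 14, Mar 17, …, Mar 25, Mar 26, Mar 27, skipping weekends) reaches Thursday, Mar 27, 2031.

Mar 27, 2031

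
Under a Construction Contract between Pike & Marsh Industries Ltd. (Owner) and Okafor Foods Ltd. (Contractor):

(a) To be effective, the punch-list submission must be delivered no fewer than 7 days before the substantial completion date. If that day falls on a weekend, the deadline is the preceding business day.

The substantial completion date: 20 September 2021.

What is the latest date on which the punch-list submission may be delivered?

13 September 2021

20 September 2021 minus 7 days is 13 September 2021. That is a Monday, so no adjustment is needed.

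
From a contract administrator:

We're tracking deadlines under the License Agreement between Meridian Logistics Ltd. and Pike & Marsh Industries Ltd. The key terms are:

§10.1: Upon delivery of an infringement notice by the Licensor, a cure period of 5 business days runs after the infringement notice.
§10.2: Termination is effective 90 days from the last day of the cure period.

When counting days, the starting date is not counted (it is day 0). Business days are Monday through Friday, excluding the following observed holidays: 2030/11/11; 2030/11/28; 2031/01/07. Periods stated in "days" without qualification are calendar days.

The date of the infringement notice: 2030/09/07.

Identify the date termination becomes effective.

The last day of the cure period: counting 5 business days from Saturday, 2030/09/07 (Sep 9, Sep 10, Sep 11, Sep 12, Sep 13, skipping weekends) reaches Friday, 2030/09/13.
The date termination becomes effective: 2030/09/13 + 90 days = 2030/12/12.

2030/12/12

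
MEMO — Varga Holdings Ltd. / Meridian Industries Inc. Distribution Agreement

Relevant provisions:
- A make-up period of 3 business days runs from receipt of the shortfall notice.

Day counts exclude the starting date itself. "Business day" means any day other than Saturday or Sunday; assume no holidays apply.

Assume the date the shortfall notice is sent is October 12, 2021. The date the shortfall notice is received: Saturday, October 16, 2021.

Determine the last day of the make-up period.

October 20, 2021

The last day of the make-up period: counting 3 business days from Saturday, October 16, 2021 (Oct 18, Oct 19, Oct 20, skipping weekends) reaches Wednesday, October 20, 2021.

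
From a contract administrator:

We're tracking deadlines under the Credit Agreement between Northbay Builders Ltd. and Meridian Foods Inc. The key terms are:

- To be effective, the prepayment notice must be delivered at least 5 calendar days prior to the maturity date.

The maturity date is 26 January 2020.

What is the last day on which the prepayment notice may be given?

26 January 2020 minus 5 days is 21 January 2020.

21 January 2020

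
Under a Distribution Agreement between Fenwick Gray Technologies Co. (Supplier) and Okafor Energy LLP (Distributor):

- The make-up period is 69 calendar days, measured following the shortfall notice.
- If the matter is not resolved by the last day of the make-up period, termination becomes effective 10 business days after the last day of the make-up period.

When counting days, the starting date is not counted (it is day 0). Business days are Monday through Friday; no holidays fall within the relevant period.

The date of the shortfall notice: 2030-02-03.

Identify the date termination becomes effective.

Adding 69 calendar days to 2030-02-03 gives 2030-04-13, which is the last day of the make-up period.
From Saturday, 2030-04-13, 10 business days (Apr 15, Apr 16, Apr 17, Apr 18, Apr 19, Apr 22, Apr 23, Apr 24, Apr 25, Apr 26, skipping weekends) brings us to Friday, 2030-04-26, which is the date termination becomes effective.

2030-04-26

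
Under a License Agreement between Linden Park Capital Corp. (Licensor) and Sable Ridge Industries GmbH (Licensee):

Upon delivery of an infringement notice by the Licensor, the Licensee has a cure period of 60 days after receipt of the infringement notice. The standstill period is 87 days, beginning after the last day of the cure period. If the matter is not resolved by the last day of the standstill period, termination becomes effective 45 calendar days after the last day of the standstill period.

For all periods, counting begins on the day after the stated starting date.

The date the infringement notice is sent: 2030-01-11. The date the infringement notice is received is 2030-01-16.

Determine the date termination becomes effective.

2030-07-27

Adding 60 calendar days to 2030-01-16 gives 2030-03-17, which is the last day of the cure period.
The last day of the standstill period: 2030-03-17 + 87 days = 2030-06-12.
The date termination becomes effective: 2030-06-12 + 45 days = 2030-07-27.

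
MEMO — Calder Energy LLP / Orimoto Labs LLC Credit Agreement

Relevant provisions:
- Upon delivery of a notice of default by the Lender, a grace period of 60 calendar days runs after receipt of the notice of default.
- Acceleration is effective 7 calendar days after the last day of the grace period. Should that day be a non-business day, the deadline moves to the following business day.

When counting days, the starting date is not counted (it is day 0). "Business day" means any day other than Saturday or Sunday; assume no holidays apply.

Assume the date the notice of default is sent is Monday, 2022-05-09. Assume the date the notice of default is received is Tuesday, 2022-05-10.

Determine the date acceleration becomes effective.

The last day of the grace period: 60 calendar days after 2022-05-10 is 2022-07-09.
The date acceleration becomes effective: 2022-07-09 + 7 days = 2022-07-16. That falls on a Saturday, so it rolls to the next business day, Monday, 2022-07-18.

2022-07-18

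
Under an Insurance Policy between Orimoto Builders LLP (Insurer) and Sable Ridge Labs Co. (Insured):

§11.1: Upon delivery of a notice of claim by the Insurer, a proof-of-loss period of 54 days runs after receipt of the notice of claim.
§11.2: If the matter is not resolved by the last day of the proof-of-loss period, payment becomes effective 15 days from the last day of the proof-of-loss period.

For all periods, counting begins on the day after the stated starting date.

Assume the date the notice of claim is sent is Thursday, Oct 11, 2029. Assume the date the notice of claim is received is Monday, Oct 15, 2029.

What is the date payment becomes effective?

Adding 54 calendar days to Oct 15, 2029 gives Dec 8, 2029, which is the last day of the proof-of-loss period.
The date payment becomes effective: Dec 8, 2029 + 15 days = Dec 23, 2029.

Dec 23, 2029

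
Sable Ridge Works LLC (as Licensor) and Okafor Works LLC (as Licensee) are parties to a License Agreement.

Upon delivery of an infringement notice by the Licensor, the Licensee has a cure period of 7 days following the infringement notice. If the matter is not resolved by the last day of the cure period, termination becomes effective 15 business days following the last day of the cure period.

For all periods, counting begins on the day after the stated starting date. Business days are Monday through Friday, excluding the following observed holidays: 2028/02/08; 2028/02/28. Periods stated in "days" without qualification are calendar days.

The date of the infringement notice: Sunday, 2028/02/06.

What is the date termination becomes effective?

2028/03/06

Adding 7 calendar days to 2028/02/06 gives 2028/02/13, which is the last day of the cure period.
The date termination becomes effective: counting 15 business days from Sunday, 2028/02/13 (Feb 14, Feb 15, Feb 16, Feb 17, …, Mar 2, Mar 3, Mar 6, skipping weekends and the listed holiday on Feb 28) reaches Monday, 2028/03/06.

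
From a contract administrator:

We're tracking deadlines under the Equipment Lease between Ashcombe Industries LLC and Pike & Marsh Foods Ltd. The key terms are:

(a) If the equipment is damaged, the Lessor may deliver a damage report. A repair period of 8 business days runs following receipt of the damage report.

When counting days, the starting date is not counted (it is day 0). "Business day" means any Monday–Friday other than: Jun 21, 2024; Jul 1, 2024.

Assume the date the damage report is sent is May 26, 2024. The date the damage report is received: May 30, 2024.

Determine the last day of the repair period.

The last day of the repair period: counting 8 business days from Thursday, May 30, 2024 (May 31, Jun 3, Jun 4, Jun 5, Jun 6, Jun 7, Jun 10, Jun 11, skipping weekends) reaches Tuesday, Jun 11, 2024.

Jun 11, 2024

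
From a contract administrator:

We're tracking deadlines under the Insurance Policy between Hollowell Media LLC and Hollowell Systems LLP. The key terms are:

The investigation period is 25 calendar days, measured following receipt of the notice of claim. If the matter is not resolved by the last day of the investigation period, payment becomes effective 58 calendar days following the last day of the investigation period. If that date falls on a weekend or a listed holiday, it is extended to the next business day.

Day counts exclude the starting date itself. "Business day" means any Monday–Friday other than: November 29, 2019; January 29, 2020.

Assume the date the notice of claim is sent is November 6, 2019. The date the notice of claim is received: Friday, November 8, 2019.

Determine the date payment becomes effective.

Adding 25 calendar days to November 8, 2019 gives December 3, 2019, which is the last day of the investigation period.
The date payment becomes effective: December 3, 2019 + 58 days = January 30, 2020. January 30, 2020 is a Thursday and is not a listed holiday, so no roll-forward applies.

January 30, 2020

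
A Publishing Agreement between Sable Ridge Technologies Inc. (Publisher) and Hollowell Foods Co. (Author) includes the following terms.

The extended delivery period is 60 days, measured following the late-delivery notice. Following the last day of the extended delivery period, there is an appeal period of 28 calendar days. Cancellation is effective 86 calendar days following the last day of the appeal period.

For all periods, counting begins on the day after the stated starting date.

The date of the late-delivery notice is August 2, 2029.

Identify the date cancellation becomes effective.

The last day of the extended delivery period: August 2, 2029 + 60 days = October 1, 2029.
The last day of the appeal period: October 1, 2029 + 28 days = October 29, 2029.
The date cancellation becomes effective: 86 calendar days after October 29, 2029 is January 23, 2030.

January 23, 2030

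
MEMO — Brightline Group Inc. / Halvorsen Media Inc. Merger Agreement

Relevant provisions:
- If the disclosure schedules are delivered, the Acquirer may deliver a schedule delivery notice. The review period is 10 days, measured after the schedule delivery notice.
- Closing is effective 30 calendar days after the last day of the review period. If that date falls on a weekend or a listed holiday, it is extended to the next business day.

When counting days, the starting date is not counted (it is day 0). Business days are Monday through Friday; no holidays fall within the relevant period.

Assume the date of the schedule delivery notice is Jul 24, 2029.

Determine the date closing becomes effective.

Adding 10 calendar days to Jul 24, 2029 gives Aug 3, 2029, which is the last day of the review period.
Adding 30 calendar days to Aug 3, 2029 gives Sep 2, 2029, which is the date closing becomes effective. That falls on a Sunday, so it rolls to the next business day, Monday, Sep 3, 2029.

Sep 3, 2029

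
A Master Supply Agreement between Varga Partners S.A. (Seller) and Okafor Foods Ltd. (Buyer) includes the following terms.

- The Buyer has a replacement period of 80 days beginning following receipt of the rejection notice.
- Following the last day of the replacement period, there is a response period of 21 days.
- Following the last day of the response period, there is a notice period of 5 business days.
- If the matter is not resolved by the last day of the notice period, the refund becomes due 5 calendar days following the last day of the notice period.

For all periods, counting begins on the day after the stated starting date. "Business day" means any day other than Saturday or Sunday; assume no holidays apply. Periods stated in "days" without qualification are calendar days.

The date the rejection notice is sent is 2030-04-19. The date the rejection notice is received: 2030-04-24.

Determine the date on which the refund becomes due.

2030-08-14

Adding 80 calendar days to 2030-04-24 gives 2030-07-13, which is the last day of the replacement period.
The last day of the response period: 21 calendar days after 2030-07-13 is 2030-08-03.
From Saturday, 2030-08-03, 5 business days (Aug 5, Aug 6, Aug 7, Aug 8, Aug 9, skipping weekends) brings us to Friday, 2030-08-09, which is the last day of the notice period.
The date on which the refund becomes due: 5 calendar days after 2030-08-09 is 2030-08-14.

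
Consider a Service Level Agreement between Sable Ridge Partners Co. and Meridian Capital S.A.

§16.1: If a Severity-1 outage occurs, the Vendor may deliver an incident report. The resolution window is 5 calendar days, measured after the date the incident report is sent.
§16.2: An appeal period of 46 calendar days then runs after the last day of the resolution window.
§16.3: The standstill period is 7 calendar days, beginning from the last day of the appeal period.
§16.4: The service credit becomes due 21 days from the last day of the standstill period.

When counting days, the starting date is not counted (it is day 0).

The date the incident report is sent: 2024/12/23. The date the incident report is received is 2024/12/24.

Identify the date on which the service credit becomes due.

2025/03/12

Adding 5 calendar days to 2024/12/23 gives 2024/12/28, which is the last day of the resolution window.
Adding 46 calendar days to 2024/12/28 gives 2025/02/12, which is the last day of the appeal period.
The last day of the standstill period: 2025/02/12 + 7 days = 2025/02/19.
The date on which the service credit becomes due: 2025/02/19 + 21 days = 2025/03/12.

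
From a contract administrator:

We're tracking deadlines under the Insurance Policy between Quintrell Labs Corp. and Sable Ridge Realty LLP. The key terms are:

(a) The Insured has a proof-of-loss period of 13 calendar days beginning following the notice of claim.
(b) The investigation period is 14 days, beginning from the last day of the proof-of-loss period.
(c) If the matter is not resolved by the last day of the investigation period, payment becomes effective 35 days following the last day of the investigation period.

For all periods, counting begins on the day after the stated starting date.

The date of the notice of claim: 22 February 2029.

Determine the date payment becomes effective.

Adding 13 calendar days to 22 February 2029 gives 7 March 2029, which is the last day of the proof-of-loss period.
Adding 14 calendar days to 7 March 2029 gives 21 March 2029, which is the last day of the investigation period.
Adding 35 calendar days to 21 March 2029 gives 25 April 2029, which is the date payment becomes effective.

25 April 2029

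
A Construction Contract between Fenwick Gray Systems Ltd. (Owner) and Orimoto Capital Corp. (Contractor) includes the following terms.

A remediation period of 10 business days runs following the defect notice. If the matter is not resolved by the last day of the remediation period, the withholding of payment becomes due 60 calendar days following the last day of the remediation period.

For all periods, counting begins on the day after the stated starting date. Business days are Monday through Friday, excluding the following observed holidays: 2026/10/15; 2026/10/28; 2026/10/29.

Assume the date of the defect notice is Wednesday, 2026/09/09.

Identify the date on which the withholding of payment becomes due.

From Wednesday, 2026/09/09, 10 business days (Sep 10, Sep 11, Sep 14, Sep 15, Sep 16, Sep 17, Sep 18, Sep 21, Sep 22, Sep 23, skipping weekends) brings us to Wednesday, 2026/09/23, which is the last day of the remediation period.
The date on which the withholding of payment becomes due: 60 calendar days after 2026/09/23 is 2026/11/22.

2026/11/22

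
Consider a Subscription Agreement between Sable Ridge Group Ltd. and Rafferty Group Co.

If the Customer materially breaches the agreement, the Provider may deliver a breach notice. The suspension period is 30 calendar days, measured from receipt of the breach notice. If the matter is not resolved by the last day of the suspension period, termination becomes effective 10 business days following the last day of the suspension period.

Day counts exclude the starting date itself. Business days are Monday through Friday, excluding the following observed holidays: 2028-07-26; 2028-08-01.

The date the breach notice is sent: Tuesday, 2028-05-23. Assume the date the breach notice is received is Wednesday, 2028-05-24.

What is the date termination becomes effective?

The last day of the suspension period: 30 calendar days after 2028-05-24 is 2028-06-23.
From Friday, 2028-06-23, 10 business days (Jun 26, Jun 27, Jun 28, Jun 29, Jun 30, Jul 3, Jul 4, Jul 5, Jul 6, Jul 7, skipping weekends) brings us to Friday, 2028-07-07, which is the date termination becomes effective.

2028-07-07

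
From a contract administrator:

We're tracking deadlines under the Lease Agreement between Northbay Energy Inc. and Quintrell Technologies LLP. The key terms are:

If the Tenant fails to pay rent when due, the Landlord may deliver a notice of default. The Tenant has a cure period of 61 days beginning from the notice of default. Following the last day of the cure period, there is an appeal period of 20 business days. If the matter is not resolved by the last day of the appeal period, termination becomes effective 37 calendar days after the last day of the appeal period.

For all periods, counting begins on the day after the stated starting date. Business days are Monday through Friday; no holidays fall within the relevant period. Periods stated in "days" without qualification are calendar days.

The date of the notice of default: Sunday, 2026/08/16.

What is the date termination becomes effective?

2026/12/20

The last day of the cure period: 2026/08/16 + 61 days = 2026/10/16.
The last day of the appeal period: counting 20 business days from Friday, 2026/10/16 (Oct 19, Oct 20, Oct 21, Oct 22, …, Nov 11, Nov 12, Nov 13, skipping weekends) reaches Friday, 2026/11/13.
The date termination becomes effective: 2026/11/13 + 37 days = 2026/12/20.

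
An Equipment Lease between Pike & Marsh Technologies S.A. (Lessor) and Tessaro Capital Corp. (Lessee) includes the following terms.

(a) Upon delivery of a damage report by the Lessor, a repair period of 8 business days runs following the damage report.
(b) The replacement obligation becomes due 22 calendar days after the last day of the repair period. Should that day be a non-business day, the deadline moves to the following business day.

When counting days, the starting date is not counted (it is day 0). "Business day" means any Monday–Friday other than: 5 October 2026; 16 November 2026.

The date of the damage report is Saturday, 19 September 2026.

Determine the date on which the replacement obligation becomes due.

The last day of the repair period: 8 business days after Saturday, 19 September 2026, skipping weekends — Sep 21, Sep 22, Sep 23, Sep 24, Sep 25, Sep 28, Sep 29, Sep 30 — lands on Wednesday, 30 September 2026.
The date on which the replacement obligation becomes due: 22 calendar days after 30 September 2026 is 22 October 2026. 22 October 2026 is a Thursday and is not a listed holiday, so no roll-forward applies.

22 October 2026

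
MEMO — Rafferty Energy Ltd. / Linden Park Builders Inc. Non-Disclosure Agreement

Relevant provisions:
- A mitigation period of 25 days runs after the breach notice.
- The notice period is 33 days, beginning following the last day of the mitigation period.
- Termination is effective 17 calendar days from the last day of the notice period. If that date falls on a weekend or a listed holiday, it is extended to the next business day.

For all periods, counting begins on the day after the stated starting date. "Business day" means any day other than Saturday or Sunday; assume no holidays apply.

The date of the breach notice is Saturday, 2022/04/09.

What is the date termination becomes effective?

Adding 25 calendar days to 2022/04/09 gives 2022/05/04, which is the last day of the mitigation period.
Adding 33 calendar days to 2022/05/04 gives 2022/06/06, which is the last day of the notice period.
Adding 17 calendar days to 2022/06/06 gives 2022/06/23, which is the date termination becomes effective. 2022/06/23 is a Thursday, so no roll-forward applies.

2022/06/23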